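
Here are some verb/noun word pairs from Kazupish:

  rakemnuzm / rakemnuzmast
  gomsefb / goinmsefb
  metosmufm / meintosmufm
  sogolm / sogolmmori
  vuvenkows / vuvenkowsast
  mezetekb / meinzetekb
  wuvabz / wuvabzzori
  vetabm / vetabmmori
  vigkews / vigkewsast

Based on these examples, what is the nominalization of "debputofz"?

metosmufm and rakemnuzm both end in -m yet inflect differently (meintosmufm, rakemnuzmast), so the final letter is not what conditions the rule; the second-to-last letter is.
"debputofz" has second-to-last letter 'f'. The stems whose second-to-last letter is 'f' (gomsefb → goinmsefb, metosmufm → meintosmufm) insert -in- after the first vowel.
The other patterns: stems whose second-to-last letter is 'w' or 'z' add -ast; stems whose second-to-last letter is 'b' or 'l' double the final consonant and add -ori.
So debputofz → deinbputofz.

deinbputofz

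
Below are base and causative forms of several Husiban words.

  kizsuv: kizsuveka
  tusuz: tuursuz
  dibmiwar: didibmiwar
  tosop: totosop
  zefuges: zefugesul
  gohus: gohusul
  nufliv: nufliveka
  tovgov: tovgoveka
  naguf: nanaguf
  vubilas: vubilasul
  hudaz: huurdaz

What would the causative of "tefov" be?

tefoveka

hudaz and vubilas both have last vowel 'a' yet inflect differently (huurdaz, vubilasul), so the last vowel is not what conditions the rule; the final letter is.
"tefov" ends in -v. The stems ending in -v (tovgov → tovgoveka, kizsuv → kizsuveka, nufliv → nufliveka) add -eka.
The other patterns: stems ending in -z insert -ur- after the first vowel; stems ending in -s add -ul; stems ending in -f, -p or -r repeat the first consonant+vowel as a prefix.
So tefov → tefoveka.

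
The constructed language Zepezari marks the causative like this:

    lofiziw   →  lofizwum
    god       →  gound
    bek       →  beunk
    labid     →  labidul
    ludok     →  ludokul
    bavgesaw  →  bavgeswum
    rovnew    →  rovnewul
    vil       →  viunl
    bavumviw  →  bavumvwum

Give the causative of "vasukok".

vasukkum

"vasukok" has 3 vowels. The stems with 3 vowels (bavumviw → bavumvwum, lofiziw → lofizwum, bavgesaw → bavgeswum) delete the last vowel and add -um.
So vasukok → vasukkum.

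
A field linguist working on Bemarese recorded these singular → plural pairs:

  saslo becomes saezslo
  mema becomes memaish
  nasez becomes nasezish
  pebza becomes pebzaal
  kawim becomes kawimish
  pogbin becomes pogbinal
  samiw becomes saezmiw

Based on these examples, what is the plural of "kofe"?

"kofe" begins with k-. The one such stem in the data (kawim → kawimish) adds -ish, so the same rule applies.
The other patterns: stems beginning with p- add -al; stems beginning with s- insert -ez- after the first vowel.
So kofe → kofeish.

kofeish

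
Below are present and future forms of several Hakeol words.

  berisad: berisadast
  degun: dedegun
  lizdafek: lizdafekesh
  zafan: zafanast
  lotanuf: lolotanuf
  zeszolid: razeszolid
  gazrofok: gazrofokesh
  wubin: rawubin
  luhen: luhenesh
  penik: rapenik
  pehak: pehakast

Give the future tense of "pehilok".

"pehilok" has last vowel 'o'. The one such stem in the data (gazrofok → gazrofokesh) adds -esh, so the same rule applies.
So pehilok → pehilokesh.

pehilokesh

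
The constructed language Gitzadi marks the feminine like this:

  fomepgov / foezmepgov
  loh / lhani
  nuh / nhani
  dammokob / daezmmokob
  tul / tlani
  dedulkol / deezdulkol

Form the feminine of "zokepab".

zoezkepab

dedulkol and tul both end in -l yet inflect differently (deezdulkol, tlani), so the final letter is not what conditions the rule; the number of vowels is.
"zokepab" has 3 vowels. The stems with 3 vowels (dammokob → daezmmokob, dedulkol → deezdulkol, fomepgov → foezmepgov) insert -ez- after the first vowel.
So zokepab → zoezkepab.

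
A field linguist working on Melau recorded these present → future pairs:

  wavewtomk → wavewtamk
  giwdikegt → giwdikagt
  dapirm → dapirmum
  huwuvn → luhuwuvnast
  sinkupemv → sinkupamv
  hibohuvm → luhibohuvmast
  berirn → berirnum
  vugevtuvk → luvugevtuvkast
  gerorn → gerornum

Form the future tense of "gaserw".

"gaserw" has second-to-last letter 'r'. The stems whose second-to-last letter is 'r' (dapirm → dapirmum, gerorn → gerornum, berirn → berirnum) add -um.
The other patterns: stems whose second-to-last letter is 'v' add lu- … -ast around the stem; stems whose second-to-last letter is 'g' or 'm' change the last vowel to 'a'.
So gaserw → gaserwum.

gaserwum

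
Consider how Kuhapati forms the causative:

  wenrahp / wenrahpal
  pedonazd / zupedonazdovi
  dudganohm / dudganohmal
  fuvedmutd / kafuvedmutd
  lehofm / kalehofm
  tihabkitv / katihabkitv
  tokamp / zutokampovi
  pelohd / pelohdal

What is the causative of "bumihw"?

fuvedmutd and pelohd both end in -d yet inflect differently (kafuvedmutd, pelohdal), so the final letter is not what conditions the rule; the second-to-last letter is.
"bumihw" has second-to-last letter 'h'. The stems whose second-to-last letter is 'h' (pelohd → pelohdal, wenrahp → wenrahpal, dudganohm → dudganohmal) add -al.
So bumihw → bumihwal.

bumihwal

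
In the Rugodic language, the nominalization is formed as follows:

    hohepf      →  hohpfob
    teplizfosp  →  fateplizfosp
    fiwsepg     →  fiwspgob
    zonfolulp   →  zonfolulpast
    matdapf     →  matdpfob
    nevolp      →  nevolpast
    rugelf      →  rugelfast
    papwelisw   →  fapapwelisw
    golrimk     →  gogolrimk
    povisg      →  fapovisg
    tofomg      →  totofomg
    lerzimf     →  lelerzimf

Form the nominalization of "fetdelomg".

fefetdelomg

"fetdelomg" has second-to-last letter 'm'. The stems whose second-to-last letter is 'm' (lerzimf → lelerzimf, golrimk → gogolrimk, tofomg → totofomg) repeat the first consonant+vowel as a prefix.
The other patterns: stems whose second-to-last letter is 'p' delete the last vowel and add -ob; stems whose second-to-last letter is 'l' add -ast; stems whose second-to-last letter is 's' add the prefix fa-.
So fetdelomg → fefetdelomg.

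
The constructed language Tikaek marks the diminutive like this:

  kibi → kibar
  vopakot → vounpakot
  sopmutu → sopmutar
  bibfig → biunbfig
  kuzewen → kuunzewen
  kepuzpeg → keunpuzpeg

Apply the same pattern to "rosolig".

"rosolig" ends in a consonant. The stems ending in a consonant (vopakot → vounpakot, bibfig → biunbfig, kepuzpeg → keunpuzpeg) insert -un- after the first vowel.
So rosolig → rounsolig.

rounsolig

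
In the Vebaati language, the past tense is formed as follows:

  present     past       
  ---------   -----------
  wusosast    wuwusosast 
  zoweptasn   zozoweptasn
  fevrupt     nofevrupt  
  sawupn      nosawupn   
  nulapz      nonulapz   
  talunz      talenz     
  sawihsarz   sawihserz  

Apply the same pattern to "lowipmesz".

lolowipmesz

wusosast and fevrupt both end in -t yet inflect differently (wuwusosast, nofevrupt), so the final letter is not what conditions the rule; the second-to-last letter is.
"lowipmesz" has second-to-last letter 's'. The stems whose second-to-last letter is 's' (wusosast → wuwusosast, zoweptasn → zozoweptasn) repeat the first consonant+vowel as a prefix.
The other patterns: stems whose second-to-last letter is 'p' add the prefix no-; stems whose second-to-last letter is 'n' or 'r' change the last vowel to 'e'.
So lowipmesz → lolowipmesz.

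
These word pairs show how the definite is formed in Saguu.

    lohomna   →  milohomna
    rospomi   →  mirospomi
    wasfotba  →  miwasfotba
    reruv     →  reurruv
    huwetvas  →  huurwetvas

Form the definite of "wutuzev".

lohomna and huwetvas both have last vowel 'a' yet inflect differently (milohomna, huurwetvas), so the last vowel is not what conditions the rule; whether the stem ends in a vowel or a consonant is.
"wutuzev" ends in a consonant. The stems ending in a consonant (reruv → reurruv, huwetvas → huurwetvas) insert -ur- after the first vowel.
The other pattern: stems ending in a vowel add the prefix mi-.
So wutuzev → wuurtuzev.

wuurtuzev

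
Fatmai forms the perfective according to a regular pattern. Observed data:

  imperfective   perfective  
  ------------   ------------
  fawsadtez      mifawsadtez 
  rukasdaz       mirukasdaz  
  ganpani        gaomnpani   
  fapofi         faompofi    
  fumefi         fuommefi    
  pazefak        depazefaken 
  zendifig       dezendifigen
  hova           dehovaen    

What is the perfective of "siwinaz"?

rukasdaz and pazefak both have last vowel 'a' yet inflect differently (mirukasdaz, depazefaken), so the last vowel is not what conditions the rule; the final letter is.
"siwinaz" ends in -z. The stems ending in -z (fawsadtez → mifawsadtez, rukasdaz → mirukasdaz) add the prefix mi-.
The other patterns: stems ending in -i insert -om- after the first vowel; stems ending in -a, -g or -k add de- … -en around the stem.
So siwinaz → misiwinaz.

misiwinaz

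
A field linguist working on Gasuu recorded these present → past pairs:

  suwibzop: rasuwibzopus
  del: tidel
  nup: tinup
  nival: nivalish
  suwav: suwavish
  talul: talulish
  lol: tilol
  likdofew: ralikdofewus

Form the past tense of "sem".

tisem

lol and nival both end in -l yet inflect differently (tilol, nivalish), so the final letter is not what conditions the rule; the number of vowels is.
"sem" has 1 vowel. The stems with 1 vowel (lol → tilol, nup → tinup, del → tidel) add the prefix ti-.
So sem → tisem.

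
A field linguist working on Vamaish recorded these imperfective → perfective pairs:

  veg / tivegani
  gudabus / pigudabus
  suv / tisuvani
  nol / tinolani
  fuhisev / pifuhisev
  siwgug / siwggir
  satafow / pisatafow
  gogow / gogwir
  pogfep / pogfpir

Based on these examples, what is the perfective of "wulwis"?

veg and siwgug both end in -g yet inflect differently (tivegani, siwggir), so the final letter is not what conditions the rule; the number of vowels is.
"wulwis" has 2 vowels. The stems with 2 vowels (siwgug → siwggir, pogfep → pogfpir, gogow → gogwir) delete the last vowel and add -ir.
The other patterns: stems with 1 vowel add ti- … -ani around the stem; stems with 3 vowels add the prefix pi-.
So wulwis → wulwsir.

wulwsir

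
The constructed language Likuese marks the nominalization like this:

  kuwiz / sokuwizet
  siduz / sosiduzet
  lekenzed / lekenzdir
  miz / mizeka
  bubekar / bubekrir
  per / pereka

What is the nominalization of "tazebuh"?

tazebhir

"tazebuh" has 3 vowels. The stems with 3 vowels (lekenzed → lekenzdir, bubekar → bubekrir) delete the last vowel and add -ir.
The other patterns: stems with 1 vowel add -eka; stems with 2 vowels add so- … -et around the stem.
So tazebuh → tazebhir.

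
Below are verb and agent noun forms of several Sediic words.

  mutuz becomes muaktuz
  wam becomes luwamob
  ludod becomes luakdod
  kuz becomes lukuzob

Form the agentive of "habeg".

kuz and mutuz both end in -z yet inflect differently (lukuzob, muaktuz), so the final letter is not what conditions the rule; the number of vowels is.
"habeg" has 2 vowels. The stems with 2 vowels (mutuz → muaktuz, ludod → luakdod) insert -ak- after the first vowel.
The other pattern: stems with 1 vowel add lu- … -ob around the stem.
So habeg → haakbeg.

haakbeg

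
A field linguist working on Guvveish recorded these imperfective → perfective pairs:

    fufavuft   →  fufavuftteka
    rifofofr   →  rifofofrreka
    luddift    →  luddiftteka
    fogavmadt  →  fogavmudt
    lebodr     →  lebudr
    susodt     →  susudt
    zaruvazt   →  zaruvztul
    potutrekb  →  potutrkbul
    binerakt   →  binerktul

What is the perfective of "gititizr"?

fufavuft and fogavmadt both end in -t yet inflect differently (fufavuftteka, fogavmudt), so the final letter is not what conditions the rule; the second-to-last letter is.
"gititizr" has second-to-last letter 'z'. The one such stem in the data (zaruvazt → zaruvztul) deletes the last vowel and adds -ul (as do potutrekb, binerakt), so the same rule applies.
So gititizr → gititzrul.

gititzrul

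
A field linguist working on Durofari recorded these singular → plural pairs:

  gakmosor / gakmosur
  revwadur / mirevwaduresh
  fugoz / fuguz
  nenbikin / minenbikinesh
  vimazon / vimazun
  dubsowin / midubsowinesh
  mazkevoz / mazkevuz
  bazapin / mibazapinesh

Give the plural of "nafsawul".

minafsawulesh

gakmosor and revwadur both end in -r yet inflect differently (gakmosur, mirevwaduresh), so the final letter is not what conditions the rule; the last vowel is.
"nafsawul" has last vowel 'u'. The one such stem in the data (revwadur → mirevwaduresh) adds mi- … -esh around the stem, so the same rule applies.
So nafsawul → minafsawulesh.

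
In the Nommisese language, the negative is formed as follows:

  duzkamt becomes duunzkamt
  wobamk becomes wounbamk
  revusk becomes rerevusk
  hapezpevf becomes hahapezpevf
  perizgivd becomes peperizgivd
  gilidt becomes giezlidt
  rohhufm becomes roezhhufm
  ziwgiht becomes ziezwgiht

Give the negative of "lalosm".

wobamk and revusk both end in -k yet inflect differently (wounbamk, rerevusk), so the final letter is not what conditions the rule; the second-to-last letter is.
"lalosm" has second-to-last letter 's'. The one such stem in the data (revusk → rerevusk) repeats the first consonant+vowel as a prefix (as do hapezpevf, perizgivd), so the same rule applies.
So lalosm → lalalosm.

lalalosm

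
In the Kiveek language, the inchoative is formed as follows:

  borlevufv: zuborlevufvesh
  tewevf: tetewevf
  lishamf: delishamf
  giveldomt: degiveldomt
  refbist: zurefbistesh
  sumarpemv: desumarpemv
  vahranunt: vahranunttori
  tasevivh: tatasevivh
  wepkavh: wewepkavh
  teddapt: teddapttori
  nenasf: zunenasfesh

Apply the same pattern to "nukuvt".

nunukuvt

"nukuvt" has second-to-last letter 'v'. The stems whose second-to-last letter is 'v' (tasevivh → tatasevivh, tewevf → tetewevf, wepkavh → wewepkavh) repeat the first consonant+vowel as a prefix.
So nukuvt → nunukuvt.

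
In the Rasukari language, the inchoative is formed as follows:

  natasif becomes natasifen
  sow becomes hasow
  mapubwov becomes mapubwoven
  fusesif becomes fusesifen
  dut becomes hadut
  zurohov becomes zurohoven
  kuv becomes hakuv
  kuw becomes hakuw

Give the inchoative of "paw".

"paw" has 1 vowel. The stems with 1 vowel (kuw → hakuw, kuv → hakuv, dut → hadut) add the prefix ha-.
The other pattern: stems with 3 vowels add -en.
So paw → hapaw.

hapaw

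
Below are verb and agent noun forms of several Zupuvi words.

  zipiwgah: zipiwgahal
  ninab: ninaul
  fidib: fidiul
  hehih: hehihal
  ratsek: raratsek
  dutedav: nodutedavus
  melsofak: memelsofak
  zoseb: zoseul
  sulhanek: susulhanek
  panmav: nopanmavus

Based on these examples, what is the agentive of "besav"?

nobesavus

ninab and panmav both have last vowel 'a' yet inflect differently (ninaul, nopanmavus), so the last vowel is not what conditions the rule; the final letter is.
"besav" ends in -v. The stems ending in -v (panmav → nopanmavus, dutedav → nodutedavus) add no- … -us around the stem.
The other patterns: stems ending in -b drop the final letter and add -ul; stems ending in -k repeat the first consonant+vowel as a prefix; stems ending in -h add -al.
So besav → nobesavus.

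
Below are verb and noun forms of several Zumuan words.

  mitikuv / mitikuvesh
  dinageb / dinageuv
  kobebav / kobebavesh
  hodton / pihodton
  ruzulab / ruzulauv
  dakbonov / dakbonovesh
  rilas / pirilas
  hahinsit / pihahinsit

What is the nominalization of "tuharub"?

tuharuuv

kobebav and ruzulab both have last vowel 'a' yet inflect differently (kobebavesh, ruzulauv), so the last vowel is not what conditions the rule; the final letter is.
"tuharub" ends in -b. The stems ending in -b (dinageb → dinageuv, ruzulab → ruzulauv) drop the final letter and add -uv.
So tuharub → tuharuuv.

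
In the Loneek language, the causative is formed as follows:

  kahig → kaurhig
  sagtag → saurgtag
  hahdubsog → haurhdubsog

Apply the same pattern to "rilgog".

Every pair shown (kahig → kaurhig, sagtag → saurgtag, hahdubsog → haurhdubsog) follows the same rule: insert -ur- after the first vowel.
So rilgog → riurlgog.

riurlgog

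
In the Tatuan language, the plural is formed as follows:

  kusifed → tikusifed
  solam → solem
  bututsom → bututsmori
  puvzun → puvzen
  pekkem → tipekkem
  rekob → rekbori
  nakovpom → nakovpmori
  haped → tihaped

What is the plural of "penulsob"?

pekkem and bututsom both end in -m yet inflect differently (tipekkem, bututsmori), so the final letter is not what conditions the rule; the last vowel is.
"penulsob" has last vowel 'o'. The stems whose last vowel is 'o' (bututsom → bututsmori, rekob → rekbori, nakovpom → nakovpmori) delete the last vowel and add -ori.
So penulsob → penulsbori.

penulsbori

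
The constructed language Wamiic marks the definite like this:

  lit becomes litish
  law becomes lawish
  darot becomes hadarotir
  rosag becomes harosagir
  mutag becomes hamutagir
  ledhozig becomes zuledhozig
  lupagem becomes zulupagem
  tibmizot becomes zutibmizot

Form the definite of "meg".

megish

"meg" has 1 vowel. The stems with 1 vowel (lit → litish, law → lawish) add -ish.
So meg → megish.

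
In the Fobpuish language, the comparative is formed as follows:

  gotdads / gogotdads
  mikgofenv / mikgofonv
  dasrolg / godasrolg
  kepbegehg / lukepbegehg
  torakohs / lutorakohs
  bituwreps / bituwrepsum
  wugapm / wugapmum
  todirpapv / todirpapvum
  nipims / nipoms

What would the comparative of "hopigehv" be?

luhopigehv

gotdads and bituwreps both end in -s yet inflect differently (gogotdads, bituwrepsum), so the final letter is not what conditions the rule; the second-to-last letter is.
"hopigehv" has second-to-last letter 'h'. The stems whose second-to-last letter is 'h' (torakohs → lutorakohs, kepbegehg → lukepbegehg) add the prefix lu-.
So hopigehv → luhopigehv.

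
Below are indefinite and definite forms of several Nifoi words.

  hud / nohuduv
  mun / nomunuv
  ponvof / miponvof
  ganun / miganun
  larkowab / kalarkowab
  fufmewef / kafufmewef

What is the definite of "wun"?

nowunuv

mun and ganun both end in -n yet inflect differently (nomunuv, miganun), so the final letter is not what conditions the rule; the number of vowels is.
"wun" has 1 vowel. The stems with 1 vowel (hud → nohuduv, mun → nomunuv) add no- … -uv around the stem.
So wun → nowunuv.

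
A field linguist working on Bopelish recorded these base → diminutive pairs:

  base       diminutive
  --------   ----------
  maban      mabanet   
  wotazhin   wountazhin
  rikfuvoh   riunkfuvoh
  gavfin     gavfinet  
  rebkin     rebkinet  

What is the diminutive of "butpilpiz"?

buuntpilpiz

maban and wotazhin both end in -n yet inflect differently (mabanet, wountazhin), so the final letter is not what conditions the rule; the number of vowels is.
"butpilpiz" has 3 vowels. The stems with 3 vowels (rikfuvoh → riunkfuvoh, wotazhin → wountazhin) insert -un- after the first vowel.
The other pattern: stems with 2 vowels add -et.
So butpilpiz → buuntpilpiz.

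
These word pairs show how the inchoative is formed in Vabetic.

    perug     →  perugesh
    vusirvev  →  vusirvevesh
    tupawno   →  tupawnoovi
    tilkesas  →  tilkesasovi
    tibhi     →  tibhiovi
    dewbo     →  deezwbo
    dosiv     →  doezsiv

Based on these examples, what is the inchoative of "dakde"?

"dakde" begins with d-. The stems beginning with d- (dewbo → deezwbo, dosiv → doezsiv) insert -ez- after the first vowel.
The other patterns: stems beginning with p- or v- add -esh; stems beginning with t- add -ovi.
So dakde → daezkde.

daezkde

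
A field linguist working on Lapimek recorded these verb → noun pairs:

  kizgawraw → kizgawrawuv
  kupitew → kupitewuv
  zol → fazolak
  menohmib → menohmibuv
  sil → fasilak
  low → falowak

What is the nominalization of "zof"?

kupitew and low both end in -w yet inflect differently (kupitewuv, falowak), so the final letter is not what conditions the rule; the number of vowels is.
"zof" has 1 vowel. The stems with 1 vowel (sil → fasilak, low → falowak, zol → fazolak) add fa- … -ak around the stem.
The other pattern: stems with 3 vowels add -uv.
So zof → fazofak.

fazofak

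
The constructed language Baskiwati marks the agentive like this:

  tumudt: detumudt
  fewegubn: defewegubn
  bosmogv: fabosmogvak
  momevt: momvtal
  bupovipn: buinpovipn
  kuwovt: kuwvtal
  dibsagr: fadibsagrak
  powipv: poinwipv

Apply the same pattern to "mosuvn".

powipv and bosmogv both end in -v yet inflect differently (poinwipv, fabosmogvak), so the final letter is not what conditions the rule; the second-to-last letter is.
"mosuvn" has second-to-last letter 'v'. The stems whose second-to-last letter is 'v' (kuwovt → kuwvtal, momevt → momvtal) delete the last vowel and add -al.
The other patterns: stems whose second-to-last letter is 'p' insert -in- after the first vowel; stems whose second-to-last letter is 'g' add fa- … -ak around the stem; stems whose second-to-last letter is 'b' or 'd' add the prefix de-.
So mosuvn → mosvnal.

mosvnal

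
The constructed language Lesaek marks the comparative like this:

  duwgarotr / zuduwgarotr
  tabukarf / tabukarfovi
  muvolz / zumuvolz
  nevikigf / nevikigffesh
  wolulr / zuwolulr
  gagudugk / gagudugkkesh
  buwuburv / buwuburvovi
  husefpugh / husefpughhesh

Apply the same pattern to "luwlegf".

luwlegffesh

tabukarf and nevikigf both end in -f yet inflect differently (tabukarfovi, nevikigffesh), so the final letter is not what conditions the rule; the second-to-last letter is.
"luwlegf" has second-to-last letter 'g'. The stems whose second-to-last letter is 'g' (nevikigf → nevikigffesh, husefpugh → husefpughhesh, gagudugk → gagudugkkesh) double the final consonant and add -esh.
The other patterns: stems whose second-to-last letter is 'r' add -ovi; stems whose second-to-last letter is 'l' or 't' add the prefix zu-.
So luwlegf → luwlegffesh.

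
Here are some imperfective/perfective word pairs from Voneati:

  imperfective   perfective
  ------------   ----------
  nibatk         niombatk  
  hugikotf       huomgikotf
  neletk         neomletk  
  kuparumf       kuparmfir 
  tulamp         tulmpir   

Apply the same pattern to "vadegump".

"vadegump" has second-to-last letter 'm'. The stems whose second-to-last letter is 'm' (kuparumf → kuparmfir, tulamp → tulmpir) delete the last vowel and add -ir.
The other pattern: stems whose second-to-last letter is 't' insert -om- after the first vowel.
So vadegump → vadegmpir.

vadegmpir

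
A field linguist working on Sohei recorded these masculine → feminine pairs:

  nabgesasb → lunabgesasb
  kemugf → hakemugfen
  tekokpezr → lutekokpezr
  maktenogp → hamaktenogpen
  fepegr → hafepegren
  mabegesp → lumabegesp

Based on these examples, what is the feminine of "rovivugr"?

"rovivugr" has second-to-last letter 'g'. The stems whose second-to-last letter is 'g' (fepegr → hafepegren, kemugf → hakemugfen, maktenogp → hamaktenogpen) add ha- … -en around the stem.
The other pattern: stems whose second-to-last letter is 's' or 'z' add the prefix lu-.
So rovivugr → harovivugren.

harovivugren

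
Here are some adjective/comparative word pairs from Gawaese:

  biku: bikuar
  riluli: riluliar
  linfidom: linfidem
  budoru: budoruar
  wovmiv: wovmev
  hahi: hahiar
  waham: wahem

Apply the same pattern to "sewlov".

sewlev

wovmiv and hahi both have last vowel 'i' yet inflect differently (wovmev, hahiar), so the last vowel is not what conditions the rule; whether the stem ends in a vowel or a consonant is.
"sewlov" ends in a consonant. The stems ending in a consonant (linfidom → linfidem, waham → wahem, wovmiv → wovmev) change the last vowel to 'e'.
So sewlov → sewlev.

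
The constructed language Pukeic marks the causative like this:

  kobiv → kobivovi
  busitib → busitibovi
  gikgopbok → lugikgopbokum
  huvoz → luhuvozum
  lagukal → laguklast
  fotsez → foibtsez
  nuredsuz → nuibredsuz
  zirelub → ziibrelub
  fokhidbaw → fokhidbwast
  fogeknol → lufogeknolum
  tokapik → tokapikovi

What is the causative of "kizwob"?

lukizwobum

tokapik and gikgopbok both end in -k yet inflect differently (tokapikovi, lugikgopbokum), so the final letter is not what conditions the rule; the last vowel is.
"kizwob" has last vowel 'o'. The stems whose last vowel is 'o' (gikgopbok → lugikgopbokum, fogeknol → lufogeknolum, huvoz → luhuvozum) add lu- … -um around the stem.
So kizwob → lukizwobum.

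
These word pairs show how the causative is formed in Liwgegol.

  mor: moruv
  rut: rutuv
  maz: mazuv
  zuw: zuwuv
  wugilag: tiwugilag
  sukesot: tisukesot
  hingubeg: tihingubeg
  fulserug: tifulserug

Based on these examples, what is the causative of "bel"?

rut and sukesot both end in -t yet inflect differently (rutuv, tisukesot), so the final letter is not what conditions the rule; the number of vowels is.
"bel" has 1 vowel. The stems with 1 vowel (mor → moruv, rut → rutuv, maz → mazuv) add -uv.
The other pattern: stems with 3 vowels add the prefix ti-.
So bel → beluv.

beluv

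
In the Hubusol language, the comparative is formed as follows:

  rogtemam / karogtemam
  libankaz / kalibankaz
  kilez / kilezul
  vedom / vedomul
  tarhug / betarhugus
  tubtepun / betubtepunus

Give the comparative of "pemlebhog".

pemlebhogul

libankaz and kilez both end in -z yet inflect differently (kalibankaz, kilezul), so the final letter is not what conditions the rule; the last vowel is.
"pemlebhog" has last vowel 'o'. The one such stem in the data (vedom → vedomul) adds -ul, so the same rule applies.
So pemlebhog → pemlebhogul.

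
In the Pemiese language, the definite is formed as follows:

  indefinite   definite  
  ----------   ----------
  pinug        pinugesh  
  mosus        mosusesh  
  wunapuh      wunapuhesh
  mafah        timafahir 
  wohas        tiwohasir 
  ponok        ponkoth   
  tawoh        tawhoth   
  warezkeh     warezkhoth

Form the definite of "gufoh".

gufhoth

wunapuh and mafah both end in -h yet inflect differently (wunapuhesh, timafahir), so the final letter is not what conditions the rule; the last vowel is.
"gufoh" has last vowel 'o'. The stems whose last vowel is 'o' (ponok → ponkoth, tawoh → tawhoth) delete the last vowel and add -oth.
The other patterns: stems whose last vowel is 'u' add -esh; stems whose last vowel is 'a' add ti- … -ir around the stem.
So gufoh → gufhoth.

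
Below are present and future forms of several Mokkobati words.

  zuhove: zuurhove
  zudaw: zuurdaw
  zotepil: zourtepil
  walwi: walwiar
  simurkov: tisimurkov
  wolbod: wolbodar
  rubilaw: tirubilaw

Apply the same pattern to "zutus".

"zutus" begins with z-. The stems beginning with z- (zudaw → zuurdaw, zuhove → zuurhove, zotepil → zourtepil) insert -ur- after the first vowel.
The other patterns: stems beginning with w- add -ar; stems beginning with r- or s- add the prefix ti-.
So zutus → zuurtus.

zuurtus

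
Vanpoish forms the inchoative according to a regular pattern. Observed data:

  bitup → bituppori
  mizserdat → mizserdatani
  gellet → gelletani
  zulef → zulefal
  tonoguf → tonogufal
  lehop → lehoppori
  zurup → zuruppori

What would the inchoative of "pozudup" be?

bitup and tonoguf both have last vowel 'u' yet inflect differently (bituppori, tonogufal), so the last vowel is not what conditions the rule; the final letter is.
"pozudup" ends in -p. The stems ending in -p (bitup → bituppori, zurup → zuruppori, lehop → lehoppori) double the final consonant and add -ori.
So pozudup → pozuduppori.

pozuduppori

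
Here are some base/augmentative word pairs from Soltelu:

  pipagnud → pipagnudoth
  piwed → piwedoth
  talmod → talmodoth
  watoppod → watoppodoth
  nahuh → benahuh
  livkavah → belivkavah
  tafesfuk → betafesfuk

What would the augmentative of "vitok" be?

pipagnud and nahuh both have last vowel 'u' yet inflect differently (pipagnudoth, benahuh), so the last vowel is not what conditions the rule; the final letter is.
"vitok" ends in -k. The one such stem in the data (tafesfuk → betafesfuk) adds the prefix be-, so the same rule applies.
The other pattern: stems ending in -d add -oth.
So vitok → bevitok.

bevitok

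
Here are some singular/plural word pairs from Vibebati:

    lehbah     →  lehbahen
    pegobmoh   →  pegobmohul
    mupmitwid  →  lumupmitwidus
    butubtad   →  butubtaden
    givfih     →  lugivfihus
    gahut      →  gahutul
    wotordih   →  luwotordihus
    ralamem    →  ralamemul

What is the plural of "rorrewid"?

lehbah and wotordih both end in -h yet inflect differently (lehbahen, luwotordihus), so the final letter is not what conditions the rule; the last vowel is.
"rorrewid" has last vowel 'i'. The stems whose last vowel is 'i' (wotordih → luwotordihus, givfih → lugivfihus, mupmitwid → lumupmitwidus) add lu- … -us around the stem.
The other patterns: stems whose last vowel is 'a' add -en; stems whose last vowel is 'e', 'o' or 'u' add -ul.
So rorrewid → lurorrewidus.

lurorrewidus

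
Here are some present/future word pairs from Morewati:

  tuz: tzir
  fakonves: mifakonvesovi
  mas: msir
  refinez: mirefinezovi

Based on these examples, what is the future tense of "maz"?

tuz and refinez both end in -z yet inflect differently (tzir, mirefinezovi), so the final letter is not what conditions the rule; the number of vowels is.
"maz" has 1 vowel. The stems with 1 vowel (tuz → tzir, mas → msir) delete the last vowel and add -ir.
The other pattern: stems with 3 vowels add mi- … -ovi around the stem.
So maz → mzir.

mzir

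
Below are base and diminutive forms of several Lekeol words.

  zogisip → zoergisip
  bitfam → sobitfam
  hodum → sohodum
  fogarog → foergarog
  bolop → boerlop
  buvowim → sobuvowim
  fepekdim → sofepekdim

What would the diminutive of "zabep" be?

zaerbep

"zabep" ends in -p. The stems ending in -p (zogisip → zoergisip, bolop → boerlop) insert -er- after the first vowel.
The other pattern: stems ending in -m add the prefix so-.
So zabep → zaerbep.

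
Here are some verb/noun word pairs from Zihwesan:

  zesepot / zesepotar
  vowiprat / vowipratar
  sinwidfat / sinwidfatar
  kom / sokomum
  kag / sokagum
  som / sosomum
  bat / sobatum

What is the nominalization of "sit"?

bat and vowiprat both end in -t yet inflect differently (sobatum, vowipratar), so the final letter is not what conditions the rule; the number of vowels is.
"sit" has 1 vowel. The stems with 1 vowel (kag → sokagum, som → sosomum, bat → sobatum) add so- … -um around the stem.
So sit → sositum.

sositum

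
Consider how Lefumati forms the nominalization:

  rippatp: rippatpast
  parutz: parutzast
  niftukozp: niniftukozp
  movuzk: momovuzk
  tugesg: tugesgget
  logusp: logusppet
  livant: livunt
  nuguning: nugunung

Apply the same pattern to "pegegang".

pegegung

rippatp and niftukozp both end in -p yet inflect differently (rippatpast, niniftukozp), so the final letter is not what conditions the rule; the second-to-last letter is.
"pegegang" has second-to-last letter 'n'. The stems whose second-to-last letter is 'n' (livant → livunt, nuguning → nugunung) change the last vowel to 'u'.
The other patterns: stems whose second-to-last letter is 't' add -ast; stems whose second-to-last letter is 'z' repeat the first consonant+vowel as a prefix; stems whose second-to-last letter is 's' double the final consonant and add -et.
So pegegang → pegegung.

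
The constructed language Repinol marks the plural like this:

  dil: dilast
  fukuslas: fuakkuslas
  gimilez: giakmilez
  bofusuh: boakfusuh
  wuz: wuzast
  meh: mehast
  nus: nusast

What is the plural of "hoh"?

bofusuh and meh both end in -h yet inflect differently (boakfusuh, mehast), so the final letter is not what conditions the rule; the number of vowels is.
"hoh" has 1 vowel. The stems with 1 vowel (meh → mehast, dil → dilast, wuz → wuzast) add -ast.
So hoh → hohast.

hohast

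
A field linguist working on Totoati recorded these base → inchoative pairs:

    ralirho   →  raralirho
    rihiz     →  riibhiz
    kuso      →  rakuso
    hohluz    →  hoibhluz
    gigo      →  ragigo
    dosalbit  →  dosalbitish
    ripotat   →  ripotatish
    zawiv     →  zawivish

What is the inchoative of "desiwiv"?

desiwivish

"desiwiv" ends in -v. The one such stem in the data (zawiv → zawivish) adds -ish, so the same rule applies.
The other patterns: stems ending in -z insert -ib- after the first vowel; stems ending in -o add the prefix ra-.
So desiwiv → desiwivish.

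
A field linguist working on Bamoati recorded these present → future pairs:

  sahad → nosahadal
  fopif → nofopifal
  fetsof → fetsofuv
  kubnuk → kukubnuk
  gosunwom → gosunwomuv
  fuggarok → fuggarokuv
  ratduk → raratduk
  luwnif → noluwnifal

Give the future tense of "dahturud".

dadahturud

kubnuk and fuggarok both end in -k yet inflect differently (kukubnuk, fuggarokuv), so the final letter is not what conditions the rule; the last vowel is.
"dahturud" has last vowel 'u'. The stems whose last vowel is 'u' (kubnuk → kukubnuk, ratduk → raratduk) repeat the first consonant+vowel as a prefix.
So dahturud → dadahturud.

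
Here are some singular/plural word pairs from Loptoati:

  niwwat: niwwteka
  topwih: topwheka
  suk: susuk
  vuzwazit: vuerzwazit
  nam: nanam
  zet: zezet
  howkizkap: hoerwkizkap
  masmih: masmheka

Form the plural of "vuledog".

vuerledog

"vuledog" has 3 vowels. The stems with 3 vowels (howkizkap → hoerwkizkap, vuzwazit → vuerzwazit) insert -er- after the first vowel.
The other patterns: stems with 1 vowel repeat the first consonant+vowel as a prefix; stems with 2 vowels delete the last vowel and add -eka.
So vuledog → vuerledog.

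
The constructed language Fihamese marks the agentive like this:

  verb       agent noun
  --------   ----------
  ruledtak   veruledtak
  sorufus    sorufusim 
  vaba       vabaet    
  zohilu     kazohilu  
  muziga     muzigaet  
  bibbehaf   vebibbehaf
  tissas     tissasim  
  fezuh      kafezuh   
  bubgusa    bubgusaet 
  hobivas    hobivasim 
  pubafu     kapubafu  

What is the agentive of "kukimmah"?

kakukimmah

fezuh and sorufus both have last vowel 'u' yet inflect differently (kafezuh, sorufusim), so the last vowel is not what conditions the rule; the final letter is.
"kukimmah" ends in -h. The one such stem in the data (fezuh → kafezuh) adds the prefix ka-, so the same rule applies.
The other patterns: stems ending in -a add -et; stems ending in -s add -im; stems ending in -f or -k add the prefix ve-.
So kukimmah → kakukimmah.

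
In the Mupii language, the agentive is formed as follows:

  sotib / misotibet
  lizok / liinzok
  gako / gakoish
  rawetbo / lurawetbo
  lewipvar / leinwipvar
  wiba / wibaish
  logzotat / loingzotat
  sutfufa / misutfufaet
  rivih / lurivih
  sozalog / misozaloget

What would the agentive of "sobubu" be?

misobubuet

"sobubu" begins with s-. The stems beginning with s- (sotib → misotibet, sozalog → misozaloget, sutfufa → misutfufaet) add mi- … -et around the stem.
So sobubu → misobubuet.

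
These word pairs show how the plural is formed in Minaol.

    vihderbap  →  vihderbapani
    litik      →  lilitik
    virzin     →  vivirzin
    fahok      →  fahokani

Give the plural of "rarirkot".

rarirkotani

litik and fahok both end in -k yet inflect differently (lilitik, fahokani), so the final letter is not what conditions the rule; the last vowel is.
"rarirkot" has last vowel 'o'. The one such stem in the data (fahok → fahokani) adds -ani, so the same rule applies.
So rarirkot → rarirkotani.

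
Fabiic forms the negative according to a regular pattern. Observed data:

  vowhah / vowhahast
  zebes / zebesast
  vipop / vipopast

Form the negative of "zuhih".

zuhihast

Every pair shown (vowhah → vowhahast, zebes → zebesast, vipop → vipopast) follows the same rule: add -ast.
So zuhih → zuhihast.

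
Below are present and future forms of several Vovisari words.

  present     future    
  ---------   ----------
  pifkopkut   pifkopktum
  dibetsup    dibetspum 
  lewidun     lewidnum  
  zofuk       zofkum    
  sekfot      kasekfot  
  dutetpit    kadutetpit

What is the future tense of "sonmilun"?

pifkopkut and sekfot both end in -t yet inflect differently (pifkopktum, kasekfot), so the final letter is not what conditions the rule; the last vowel is.
"sonmilun" has last vowel 'u'. The stems whose last vowel is 'u' (pifkopkut → pifkopktum, dibetsup → dibetspum, lewidun → lewidnum) delete the last vowel and add -um.
The other pattern: stems whose last vowel is 'i' or 'o' add the prefix ka-.
So sonmilun → sonmilnum.

sonmilnum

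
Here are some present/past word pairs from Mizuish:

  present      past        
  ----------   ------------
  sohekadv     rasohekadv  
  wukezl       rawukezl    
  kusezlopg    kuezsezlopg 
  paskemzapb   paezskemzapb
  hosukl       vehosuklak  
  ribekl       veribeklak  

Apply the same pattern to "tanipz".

wukezl and hosukl both end in -l yet inflect differently (rawukezl, vehosuklak), so the final letter is not what conditions the rule; the second-to-last letter is.
"tanipz" has second-to-last letter 'p'. The stems whose second-to-last letter is 'p' (kusezlopg → kuezsezlopg, paskemzapb → paezskemzapb) insert -ez- after the first vowel.
So tanipz → taeznipz.

taeznipz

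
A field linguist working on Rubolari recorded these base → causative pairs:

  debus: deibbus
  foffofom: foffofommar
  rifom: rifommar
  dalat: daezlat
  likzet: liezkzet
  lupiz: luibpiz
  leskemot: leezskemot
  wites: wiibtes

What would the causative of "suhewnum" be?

suhewnummar

leskemot and foffofom both have last vowel 'o' yet inflect differently (leezskemot, foffofommar), so the last vowel is not what conditions the rule; the final letter is.
"suhewnum" ends in -m. The stems ending in -m (foffofom → foffofommar, rifom → rifommar) double the final consonant and add -ar.
So suhewnum → suhewnummar.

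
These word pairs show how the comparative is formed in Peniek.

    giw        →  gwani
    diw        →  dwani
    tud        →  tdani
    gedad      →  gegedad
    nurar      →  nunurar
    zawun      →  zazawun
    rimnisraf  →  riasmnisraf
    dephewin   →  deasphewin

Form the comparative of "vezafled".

veaszafled

"vezafled" has 3 vowels. The stems with 3 vowels (rimnisraf → riasmnisraf, dephewin → deasphewin) insert -as- after the first vowel.
The other patterns: stems with 1 vowel delete the last vowel and add -ani; stems with 2 vowels repeat the first consonant+vowel as a prefix.
So vezafled → veaszafled.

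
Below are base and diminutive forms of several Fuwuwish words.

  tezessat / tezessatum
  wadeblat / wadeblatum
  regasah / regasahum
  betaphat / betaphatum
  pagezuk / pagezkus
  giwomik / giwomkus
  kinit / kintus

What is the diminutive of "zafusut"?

zafustus

tezessat and kinit both end in -t yet inflect differently (tezessatum, kintus), so the final letter is not what conditions the rule; the last vowel is.
"zafusut" has last vowel 'u'. The one such stem in the data (pagezuk → pagezkus) deletes the last vowel and adds -us (as do giwomik, kinit), so the same rule applies.
The other pattern: stems whose last vowel is 'a' add -um.
So zafusut → zafustus.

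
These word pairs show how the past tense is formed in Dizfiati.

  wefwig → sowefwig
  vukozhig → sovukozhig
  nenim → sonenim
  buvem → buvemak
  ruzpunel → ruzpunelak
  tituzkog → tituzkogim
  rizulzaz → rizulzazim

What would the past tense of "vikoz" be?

vikozim

nenim and buvem both end in -m yet inflect differently (sonenim, buvemak), so the final letter is not what conditions the rule; the last vowel is.
"vikoz" has last vowel 'o'. The one such stem in the data (tituzkog → tituzkogim) adds -im, so the same rule applies.
The other patterns: stems whose last vowel is 'i' add the prefix so-; stems whose last vowel is 'e' add -ak.
So vikoz → vikozim.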